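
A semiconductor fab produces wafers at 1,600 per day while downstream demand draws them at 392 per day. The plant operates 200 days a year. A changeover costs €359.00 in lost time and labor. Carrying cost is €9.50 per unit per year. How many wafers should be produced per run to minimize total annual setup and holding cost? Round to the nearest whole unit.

Q* ≈ 2,801 wafers

Annual demand D = 392 × 200 = 78,400.
Production build-up factor (1 − d/p) = 1 − 392/1,600 = 0.7550.
Q* = √(2DS / (H(1 − d/p))) = √(2 × 78,400 × 359 / (9.5 × 0.7550)).
= √(56,291,200 / 7.1725) ≈ 2801.464.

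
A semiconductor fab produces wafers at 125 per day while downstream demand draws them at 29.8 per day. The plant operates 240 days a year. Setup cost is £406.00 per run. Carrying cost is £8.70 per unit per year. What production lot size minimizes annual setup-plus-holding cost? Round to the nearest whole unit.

Q* ≈ 936 wafers

Annual demand D = 29.8 × 240 = 7,152.
Production build-up factor (1 − d/p) = 1 − 29.8/125 = 0.7616.
Q* = √(2DS / (H(1 − d/p))) = √(2 × 7,152 × 406 / (8.7 × 0.7616)).
= √(5,807,424 / 6.6259) ≈ 936.200.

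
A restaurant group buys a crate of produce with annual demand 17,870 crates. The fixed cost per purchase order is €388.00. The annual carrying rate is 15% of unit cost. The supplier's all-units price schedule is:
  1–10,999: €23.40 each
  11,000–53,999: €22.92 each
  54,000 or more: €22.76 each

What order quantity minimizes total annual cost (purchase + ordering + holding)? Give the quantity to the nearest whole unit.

Holding cost per unit per year at price C is H = 0.15·C.
Evaluate total cost at each tier's feasible EOQ or, if the EOQ is below the tier, at the tier's minimum quantity.
EOQ at €23.40 = 1987.6 (feasible in tier 1): TC = 17,870×€23.40 + (17,870/1987.6)×388 + (1987.6/2)×0.15×€23.40 = €425,134.65.
EOQ at €22.92 = 2008.4 < 11000, so use break Q=11000: TC = 17,870×€22.92 + (17,870/11000.0)×388 + (11000.0/2)×0.15×€22.92 = €429,119.72.
EOQ at €22.76 = 2015.4 < 54000, so use break Q=54000: TC = 17,870×€22.76 + (17,870/54000.0)×388 + (54000.0/2)×0.15×€22.76 = €499,027.60.
Lowest total cost is €425,134.65 at Q = 1987.6.

Q* ≈ 1,988 crates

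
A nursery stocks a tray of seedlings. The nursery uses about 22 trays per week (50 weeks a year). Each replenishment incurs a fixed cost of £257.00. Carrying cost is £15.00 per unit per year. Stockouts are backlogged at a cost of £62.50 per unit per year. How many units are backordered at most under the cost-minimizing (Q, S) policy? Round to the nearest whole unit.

Annual demand D = 22 × 50 = 1,100.
With planned backorders, Q* = √(2DS/H) · √((H+B)/B).
√(2DS/H) = √(2 × 1,100 × 257 / 15) = 194.148.
√((H+B)/B) = √((15+62.5)/62.5) = 1.1136.
Q* ≈ 216.194.
S* = Q* · H/(H+B) = 216.194 × 15/77.5 ≈ 41.844.

S* ≈ 42 trays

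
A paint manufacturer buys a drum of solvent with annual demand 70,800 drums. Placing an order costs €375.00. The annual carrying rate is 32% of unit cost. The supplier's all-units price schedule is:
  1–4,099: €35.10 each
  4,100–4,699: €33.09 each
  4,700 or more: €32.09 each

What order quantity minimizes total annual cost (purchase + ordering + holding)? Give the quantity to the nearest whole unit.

Q* ≈ 4,700 drums

Holding cost per unit per year at price C is H = 0.32·C.
Evaluate total cost at each tier's feasible EOQ or, if the EOQ is below the tier, at the tier's minimum quantity.
EOQ at €35.10 = 2174.3 (feasible in tier 1): TC = 70,800×€35.10 + (70,800/2174.3)×375 + (2174.3/2)×0.32×€35.10 = €2,509,501.70.
EOQ at €33.09 = 2239.4 < 4100, so use break Q=4100: TC = 70,800×€33.09 + (70,800/4100.0)×375 + (4100.0/2)×0.32×€33.09 = €2,370,954.65.
EOQ at €32.09 = 2274.0 < 4700, so use break Q=4700: TC = 70,800×€32.09 + (70,800/4700.0)×375 + (4700.0/2)×0.32×€32.09 = €2,301,752.62.
Lowest total cost is €2,301,752.62 at Q = 4700.0.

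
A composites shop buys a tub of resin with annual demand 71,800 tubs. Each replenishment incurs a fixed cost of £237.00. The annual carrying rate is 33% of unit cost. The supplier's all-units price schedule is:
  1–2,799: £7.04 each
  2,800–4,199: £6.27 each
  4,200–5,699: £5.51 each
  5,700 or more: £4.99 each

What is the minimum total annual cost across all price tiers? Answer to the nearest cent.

Holding cost per unit per year at price C is H = 0.33·C.
Evaluate total cost at each tier's feasible EOQ or, if the EOQ is below the tier, at the tier's minimum quantity.
Tier 1 (£7.04): EOQ = 3827.4 exceeds tier's upper bound 2799, so this tier is dominated.
EOQ at £6.27 = 4055.7 (feasible in tier 2): TC = 71,800×£6.27 + (71,800/4055.7)×237 + (4055.7/2)×0.33×£6.27 = £458,577.55.
EOQ at £5.51 = 4326.3 (feasible in tier 3): TC = 71,800×£5.51 + (71,800/4326.3)×237 + (4326.3/2)×0.33×£5.51 = £403,484.55.
EOQ at £4.99 = 4546.2 < 5700, so use break Q=5700: TC = 71,800×£4.99 + (71,800/5700.0)×237 + (5700.0/2)×0.33×£4.99 = £365,960.46.
Lowest total cost among the candidates is at Q = 5700.0.

TC* ≈ £365,960.46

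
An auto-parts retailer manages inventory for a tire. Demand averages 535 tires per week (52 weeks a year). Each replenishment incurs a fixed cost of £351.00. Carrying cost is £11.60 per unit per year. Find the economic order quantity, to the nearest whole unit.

Annual demand D = 535 × 52 = 27,820.
EOQ = √(2DS / H) = √(2 × 27,820 × 351 / 11.6).
= √(19,529,640 / 11.6) = √1,683,589.6552 ≈ 1297.532.

Q* ≈ 1,298 tires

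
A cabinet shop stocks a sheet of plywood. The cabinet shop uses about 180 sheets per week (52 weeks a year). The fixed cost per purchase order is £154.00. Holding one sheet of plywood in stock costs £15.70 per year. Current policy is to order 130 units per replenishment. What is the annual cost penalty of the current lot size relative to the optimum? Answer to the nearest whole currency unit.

Extra cost ≈ £5,381 per year

Annual demand D = 180 × 52 = 9,360.
EOQ = √(2DS/H) = √(2 × 9,360 × 154 / 15.7) ≈ 428.51.
Cost at Q* = (D/Q*)S + (Q*/2)H = √(2DSH) ≈ £6,727.65.
Cost at Q = 130: (9,360/130)×154 + (130/2)×15.7 = £11,088.00 + £1,020.50 = £12,108.50.
Excess = £12,108.50 − £6,727.65 = £5,380.85.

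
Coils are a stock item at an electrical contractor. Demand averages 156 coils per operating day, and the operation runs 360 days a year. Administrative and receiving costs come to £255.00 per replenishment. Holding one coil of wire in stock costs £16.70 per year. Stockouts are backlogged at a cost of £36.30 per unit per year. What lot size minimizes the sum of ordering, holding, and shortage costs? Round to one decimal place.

Annual demand D = 156 × 360 = 56,160.
With planned backorders, Q* = √(2DS/H) · √((H+B)/B).
√(2DS/H) = √(2 × 56,160 × 255 / 16.7) = 1309.605.
√((H+B)/B) = √((16.7+36.3)/36.3) = 1.2083.
Q* ≈ 1582.432.

Q* ≈ 1,582.4 coils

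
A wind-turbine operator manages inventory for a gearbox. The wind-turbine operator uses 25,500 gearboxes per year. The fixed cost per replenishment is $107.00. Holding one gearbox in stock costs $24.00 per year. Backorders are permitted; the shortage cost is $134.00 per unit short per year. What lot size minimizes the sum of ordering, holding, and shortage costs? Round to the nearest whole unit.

Q* ≈ 518 gearboxes

With planned backorders, Q* = √(2DS/H) · √((H+B)/B).
√(2DS/H) = √(2 × 25,500 × 107 / 24) = 476.839.
√((H+B)/B) = √((24+134)/134) = 1.0859.
Q* ≈ 517.783.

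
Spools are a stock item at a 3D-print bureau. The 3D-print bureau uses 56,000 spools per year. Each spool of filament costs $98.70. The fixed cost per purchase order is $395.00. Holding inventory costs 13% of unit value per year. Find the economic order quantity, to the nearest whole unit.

Holding cost H = 0.13 × $98.70 = $12.8310 per unit per year.
EOQ = √(2DS / H) = √(2 × 56,000 × 395 / 12.831).
= √(44,240,000 / 12.831) = √3,447,899.6181 ≈ 1856.852.

Q* ≈ 1,857 spools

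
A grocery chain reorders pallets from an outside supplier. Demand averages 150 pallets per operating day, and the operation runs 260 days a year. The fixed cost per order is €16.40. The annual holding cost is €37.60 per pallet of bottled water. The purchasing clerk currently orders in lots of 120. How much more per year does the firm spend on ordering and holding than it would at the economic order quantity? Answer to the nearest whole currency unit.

Annual demand D = 150 × 260 = 39,000.
EOQ = √(2DS/H) = √(2 × 39,000 × 16.4 / 37.6) ≈ 184.45.
Cost at Q* = (D/Q*)S + (Q*/2)H = √(2DSH) ≈ €6,935.27.
Cost at Q = 120: (39,000/120)×16.4 + (120/2)×37.6 = €5,330.00 + €2,256.00 = €7,586.00.
Excess = €7,586.00 − €6,935.27 = €650.73.

Extra cost ≈ €651 per year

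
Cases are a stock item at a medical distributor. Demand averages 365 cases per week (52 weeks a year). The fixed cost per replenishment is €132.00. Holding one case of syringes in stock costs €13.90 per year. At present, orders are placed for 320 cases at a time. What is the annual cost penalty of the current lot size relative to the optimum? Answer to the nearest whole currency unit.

Annual demand D = 365 × 52 = 18,980.
EOQ = √(2DS/H) = √(2 × 18,980 × 132 / 13.9) ≈ 600.40.
Cost at Q* = (D/Q*)S + (Q*/2)H = √(2DSH) ≈ €8,345.60.
Cost at Q = 320: (18,980/320)×132 + (320/2)×13.9 = €7,829.25 + €2,224.00 = €10,053.25.
Excess = €10,053.25 − €8,345.60 = €1,707.65.

Extra cost ≈ €1,708 per year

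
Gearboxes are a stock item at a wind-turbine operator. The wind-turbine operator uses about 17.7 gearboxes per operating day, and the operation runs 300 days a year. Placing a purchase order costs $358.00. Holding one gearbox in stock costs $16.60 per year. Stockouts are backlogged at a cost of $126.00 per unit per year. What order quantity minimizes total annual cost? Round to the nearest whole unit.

Q* ≈ 509 gearboxes

Annual demand D = 17.7 × 300 = 5,310.
With planned backorders, Q* = √(2DS/H) · √((H+B)/B).
√(2DS/H) = √(2 × 5,310 × 358 / 16.6) = 478.575.
√((H+B)/B) = √((16.6+126)/126) = 1.0638.
Q* ≈ 509.125.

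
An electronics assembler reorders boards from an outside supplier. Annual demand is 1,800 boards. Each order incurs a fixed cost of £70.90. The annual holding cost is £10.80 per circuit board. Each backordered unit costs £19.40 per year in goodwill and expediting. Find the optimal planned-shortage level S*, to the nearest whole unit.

S* ≈ 69 boards

With planned backorders, Q* = √(2DS/H) · √((H+B)/B).
√(2DS/H) = √(2 × 1,800 × 70.9 / 10.8) = 153.731.
√((H+B)/B) = √((10.8+19.4)/19.4) = 1.2477.
Q* ≈ 191.807.
S* = Q* · H/(H+B) = 191.807 × 10.8/30.2 ≈ 68.593.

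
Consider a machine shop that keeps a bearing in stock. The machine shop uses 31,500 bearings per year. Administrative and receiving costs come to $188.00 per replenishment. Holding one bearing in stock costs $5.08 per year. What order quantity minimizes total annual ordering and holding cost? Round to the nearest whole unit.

EOQ = √(2DS / H) = √(2 × 31,500 × 188 / 5.08).
= √(11,844,000 / 5.08) = √2,331,496.063 ≈ 1526.924.

Q* ≈ 1,527 bearings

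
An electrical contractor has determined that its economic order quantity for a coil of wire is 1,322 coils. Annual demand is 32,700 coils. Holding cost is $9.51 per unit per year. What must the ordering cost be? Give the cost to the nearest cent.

Invert the EOQ relation Q*² = 2DS/H.
From Q* = √(2DS/H): S = Q*²H / (2D) = 1,322² × 9.51 / (2 × 32,700) = 254.1357.

S ≈ $254.14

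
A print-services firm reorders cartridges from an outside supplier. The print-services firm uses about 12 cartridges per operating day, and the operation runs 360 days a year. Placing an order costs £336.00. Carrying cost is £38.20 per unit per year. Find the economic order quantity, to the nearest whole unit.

Annual demand D = 12 × 360 = 4,320.
EOQ = √(2DS / H) = √(2 × 4,320 × 336 / 38.2).
= √(2,903,040 / 38.2) = √75,995.8115 ≈ 275.673.

Q* ≈ 276 cartridges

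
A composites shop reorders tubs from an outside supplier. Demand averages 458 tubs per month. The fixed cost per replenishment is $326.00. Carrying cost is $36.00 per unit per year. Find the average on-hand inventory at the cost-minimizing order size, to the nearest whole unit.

Average inventory ≈ 158 tubs

Annual demand D = 458 × 12 = 5,496.
Q* = √(2DS/H) = √(2 × 5,496 × 326 / 36) ≈ 315.50.
Average inventory = Q*/2 ≈ 315.50 / 2 = 157.749.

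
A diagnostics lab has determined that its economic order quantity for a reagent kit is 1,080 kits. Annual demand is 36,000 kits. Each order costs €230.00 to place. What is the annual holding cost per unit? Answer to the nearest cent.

H ≈ €14.20

Squaring Q* = √(2DS/H) gives Q*² = 2DS/H.
From Q* = √(2DS/H): H = 2DS / Q*² = 2 × 36,000 × 230 / 1,080² = 14.1975.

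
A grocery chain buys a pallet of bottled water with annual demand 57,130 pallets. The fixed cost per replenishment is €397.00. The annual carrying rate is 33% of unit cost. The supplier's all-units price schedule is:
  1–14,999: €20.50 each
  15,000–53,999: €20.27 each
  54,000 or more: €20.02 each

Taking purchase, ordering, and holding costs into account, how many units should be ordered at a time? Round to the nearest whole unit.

Q* ≈ 2,589 pallets

Holding cost per unit per year at price C is H = 0.33·C.
Candidates are each tier's EOQ (if it falls in that tier) and each price-break quantity.
EOQ at €20.50 = 2589.5 (feasible in tier 1): TC = 57,130×€20.50 + (57,130/2589.5)×397 + (2589.5/2)×0.33×€20.50 = €1,188,682.67.
EOQ at €20.27 = 2604.1 < 15000, so use break Q=15000: TC = 57,130×€20.27 + (57,130/15000.0)×397 + (15000.0/2)×0.33×€20.27 = €1,209,705.39.
EOQ at €20.02 = 2620.3 < 54000, so use break Q=54000: TC = 57,130×€20.02 + (57,130/54000.0)×397 + (54000.0/2)×0.33×€20.02 = €1,322,540.81.
Lowest total cost is €1,188,682.67 at Q = 2589.5.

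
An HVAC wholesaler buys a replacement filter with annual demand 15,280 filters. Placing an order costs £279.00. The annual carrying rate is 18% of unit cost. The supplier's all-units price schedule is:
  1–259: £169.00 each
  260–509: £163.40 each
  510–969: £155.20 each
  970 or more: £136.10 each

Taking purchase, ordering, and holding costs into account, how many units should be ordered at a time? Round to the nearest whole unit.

Holding cost per unit per year at price C is H = 0.18·C.
Evaluate total cost at each tier's feasible EOQ or, if the EOQ is below the tier, at the tier's minimum quantity.
Tier 1 (£169.00): EOQ = 529.4 exceeds tier's upper bound 259, so this tier is dominated.
Tier 2 (£163.40): EOQ = 538.4 exceeds tier's upper bound 509, so this tier is dominated.
EOQ at £155.20 = 552.5 (feasible in tier 3): TC = 15,280×£155.20 + (15,280/552.5)×279 + (552.5/2)×0.18×£155.20 = £2,386,889.37.
EOQ at £136.10 = 589.9 < 970, so use break Q=970: TC = 15,280×£136.10 + (15,280/970.0)×279 + (970.0/2)×0.18×£136.10 = £2,095,884.50.
Lowest total cost is £2,095,884.50 at Q = 970.0.

Q* ≈ 970 filters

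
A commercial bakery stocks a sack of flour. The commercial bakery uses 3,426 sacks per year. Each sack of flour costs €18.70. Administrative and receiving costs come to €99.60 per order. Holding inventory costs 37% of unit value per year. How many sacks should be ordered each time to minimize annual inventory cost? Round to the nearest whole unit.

Q* ≈ 314 sacks

Holding cost H = 0.37 × €18.70 = €6.9190 per unit per year.
EOQ = √(2DS / H) = √(2 × 3,426 × 99.6 / 6.919).
= √(682,459.2 / 6.919) = √98,635.5254 ≈ 314.063.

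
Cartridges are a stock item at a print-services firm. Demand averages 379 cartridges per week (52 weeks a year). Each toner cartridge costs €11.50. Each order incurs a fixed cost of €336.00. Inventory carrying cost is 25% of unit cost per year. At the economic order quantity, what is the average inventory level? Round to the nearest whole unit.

Annual demand D = 379 × 52 = 19,708.
Holding cost H = 0.25 × €11.50 = €2.8750 per unit per year.
EOQ = √(2DS/H) = √(2 × 19,708 × 336 / 2.875) ≈ 2146.28.
Average inventory = Q*/2 ≈ 2146.28 / 2 = 1073.142.

Average inventory ≈ 1,073 cartridges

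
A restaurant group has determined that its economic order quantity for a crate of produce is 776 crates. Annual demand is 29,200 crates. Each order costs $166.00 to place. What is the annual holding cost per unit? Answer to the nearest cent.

Squaring Q* = √(2DS/H) gives Q*² = 2DS/H.
From Q* = √(2DS/H): H = 2DS / Q*² = 2 × 29,200 × 166 / 776² = 16.0989.

H ≈ $16.10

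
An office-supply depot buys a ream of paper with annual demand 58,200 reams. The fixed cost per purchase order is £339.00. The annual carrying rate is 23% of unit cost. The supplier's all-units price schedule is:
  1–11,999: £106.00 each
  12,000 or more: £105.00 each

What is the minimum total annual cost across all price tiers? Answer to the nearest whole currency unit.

Holding cost per unit per year at price C is H = 0.23·C.
Evaluate total cost at each tier's feasible EOQ or, if the EOQ is below the tier, at the tier's minimum quantity.
EOQ at £106.00 = 1272.2 (feasible in tier 1): TC = 58,200×£106.00 + (58,200/1272.2)×339 + (1272.2/2)×0.23×£106.00 = £6,200,216.53.
EOQ at £105.00 = 1278.3 < 12000, so use break Q=12000: TC = 58,200×£105.00 + (58,200/12000.0)×339 + (12000.0/2)×0.23×£105.00 = £6,257,544.15.
Lowest total cost among the candidates is at Q = 1272.2.

TC* ≈ £6,200,217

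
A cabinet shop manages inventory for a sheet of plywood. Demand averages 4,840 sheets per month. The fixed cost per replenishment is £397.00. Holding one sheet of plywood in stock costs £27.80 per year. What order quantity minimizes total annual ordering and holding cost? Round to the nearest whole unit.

Q* ≈ 1,288 sheets

Annual demand D = 4,840 × 12 = 58,080.
EOQ = √(2DS / H) = √(2 × 58,080 × 397 / 27.8).
= √(46,115,520 / 27.8) = √1,658,831.6547 ≈ 1287.956.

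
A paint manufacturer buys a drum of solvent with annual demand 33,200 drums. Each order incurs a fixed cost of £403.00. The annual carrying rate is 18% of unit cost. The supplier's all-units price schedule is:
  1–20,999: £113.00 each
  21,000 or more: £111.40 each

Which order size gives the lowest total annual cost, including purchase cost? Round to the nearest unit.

Holding cost per unit per year at price C is H = 0.18·C.
For each price level, check whether its EOQ is feasible; otherwise the best quantity at that price is the breakpoint.
EOQ at £113.00 = 1147.0 (feasible in tier 1): TC = 33,200×£113.00 + (33,200/1147.0)×403 + (1147.0/2)×0.18×£113.00 = £3,774,929.85.
EOQ at £111.40 = 1155.2 < 21000, so use break Q=21000: TC = 33,200×£111.40 + (33,200/21000.0)×403 + (21000.0/2)×0.18×£111.40 = £3,909,663.12.
Lowest total cost is £3,774,929.85 at Q = 1147.0.

Q* ≈ 1,147 drums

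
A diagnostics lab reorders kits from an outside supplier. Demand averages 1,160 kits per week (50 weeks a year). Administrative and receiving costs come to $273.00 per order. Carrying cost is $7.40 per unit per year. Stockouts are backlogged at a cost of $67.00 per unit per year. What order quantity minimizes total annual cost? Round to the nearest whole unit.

Q* ≈ 2,180 kits

Annual demand D = 1,160 × 50 = 58,000.
With planned backorders, Q* = √(2DS/H) · √((H+B)/B).
√(2DS/H) = √(2 × 58,000 × 273 / 7.4) = 2068.685.
√((H+B)/B) = √((7.4+67)/67) = 1.0538.
Q* ≈ 2179.935.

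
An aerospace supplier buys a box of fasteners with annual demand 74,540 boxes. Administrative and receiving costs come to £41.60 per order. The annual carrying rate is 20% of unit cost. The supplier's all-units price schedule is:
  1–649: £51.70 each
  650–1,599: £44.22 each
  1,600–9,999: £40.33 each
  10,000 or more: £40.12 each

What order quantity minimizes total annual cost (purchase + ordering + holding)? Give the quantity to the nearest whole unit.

Holding cost per unit per year at price C is H = 0.20·C.
Candidates are each tier's EOQ (if it falls in that tier) and each price-break quantity.
Tier 1 (£51.70): EOQ = 774.5 exceeds tier's upper bound 649, so this tier is dominated.
EOQ at £44.22 = 837.4 (feasible in tier 2): TC = 74,540×£44.22 + (74,540/837.4)×41.6 + (837.4/2)×0.20×£44.22 = £3,303,564.75.
EOQ at £40.33 = 876.9 < 1600, so use break Q=1600: TC = 74,540×£40.33 + (74,540/1600.0)×41.6 + (1600.0/2)×0.20×£40.33 = £3,014,589.04.
EOQ at £40.12 = 879.1 < 10000, so use break Q=10000: TC = 74,540×£40.12 + (74,540/10000.0)×41.6 + (10000.0/2)×0.20×£40.12 = £3,030,974.89.
Lowest total cost is £3,014,589.04 at Q = 1600.0.

Q* ≈ 1,600 boxes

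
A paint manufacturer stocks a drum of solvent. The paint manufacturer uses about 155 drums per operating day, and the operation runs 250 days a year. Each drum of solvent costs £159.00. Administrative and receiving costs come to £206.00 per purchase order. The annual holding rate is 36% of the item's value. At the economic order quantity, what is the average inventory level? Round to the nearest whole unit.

Annual demand D = 155 × 250 = 38,750.
Holding cost H = 0.36 × £159.00 = £57.2400 per unit per year.
EOQ = √(2DS/H) = √(2 × 38,750 × 206 / 57.24) ≈ 528.12.
Average inventory = Q*/2 ≈ 528.12 / 2 = 264.061.

Average inventory ≈ 264 drums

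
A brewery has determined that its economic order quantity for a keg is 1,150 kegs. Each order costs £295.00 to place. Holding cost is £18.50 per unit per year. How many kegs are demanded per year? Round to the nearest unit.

D ≈ 41,468 kegs per year

Squaring Q* = √(2DS/H) gives Q*² = 2DS/H.
From Q* = √(2DS/H): D = Q*²H / (2S) = 1,150² × 18.5 / (2 × 295) = 41468.220.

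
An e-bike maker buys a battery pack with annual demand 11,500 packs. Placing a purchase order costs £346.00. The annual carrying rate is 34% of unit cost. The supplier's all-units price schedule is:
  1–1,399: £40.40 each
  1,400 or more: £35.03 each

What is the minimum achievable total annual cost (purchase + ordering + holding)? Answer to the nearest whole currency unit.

Holding cost per unit per year at price C is H = 0.34·C.
Evaluate total cost at each tier's feasible EOQ or, if the EOQ is below the tier, at the tier's minimum quantity.
EOQ at £40.40 = 761.2 (feasible in tier 1): TC = 11,500×£40.40 + (11,500/761.2)×346 + (761.2/2)×0.34×£40.40 = £475,055.19.
EOQ at £35.03 = 817.4 < 1400, so use break Q=1400: TC = 11,500×£35.03 + (11,500/1400.0)×346 + (1400.0/2)×0.34×£35.03 = £414,024.28.
Lowest total cost among the candidates is at Q = 1400.0.

TC* ≈ £414,024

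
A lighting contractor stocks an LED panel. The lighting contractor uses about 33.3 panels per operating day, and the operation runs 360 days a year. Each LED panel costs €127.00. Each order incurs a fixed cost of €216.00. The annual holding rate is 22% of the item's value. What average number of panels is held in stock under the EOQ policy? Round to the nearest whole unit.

Annual demand D = 33.3 × 360 = 11,988.
Holding cost H = 0.22 × €127.00 = €27.9400 per unit per year.
Q* = √(2DS/H) = √(2 × 11,988 × 216 / 27.94) ≈ 430.53.
Average inventory = Q*/2 ≈ 430.53 / 2 = 215.264.

Average inventory ≈ 215 panels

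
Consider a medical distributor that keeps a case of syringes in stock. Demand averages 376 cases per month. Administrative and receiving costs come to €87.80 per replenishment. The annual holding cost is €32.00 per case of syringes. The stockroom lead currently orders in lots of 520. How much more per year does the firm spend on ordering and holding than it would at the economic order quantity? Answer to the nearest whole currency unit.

Extra cost ≈ €4,047 per year

Annual demand D = 376 × 12 = 4,512.
EOQ = √(2DS/H) = √(2 × 4,512 × 87.8 / 32) ≈ 157.35.
Cost at Q* = (D/Q*)S + (Q*/2)H = √(2DSH) ≈ €5,035.26.
Cost at Q = 520: (4,512/520)×87.8 + (520/2)×32 = €761.83 + €8,320.00 = €9,081.83.
Excess = €9,081.83 − €5,035.26 = €4,046.58.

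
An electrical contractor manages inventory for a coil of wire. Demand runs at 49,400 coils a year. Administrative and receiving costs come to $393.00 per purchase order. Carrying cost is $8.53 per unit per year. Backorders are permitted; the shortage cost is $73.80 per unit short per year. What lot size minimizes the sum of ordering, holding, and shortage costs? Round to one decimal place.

With planned backorders, Q* = √(2DS/H) · √((H+B)/B).
√(2DS/H) = √(2 × 49,400 × 393 / 8.53) = 2133.537.
√((H+B)/B) = √((8.53+73.8)/73.8) = 1.0562.
Q* ≈ 2253.467.

Q* ≈ 2,253.5 coils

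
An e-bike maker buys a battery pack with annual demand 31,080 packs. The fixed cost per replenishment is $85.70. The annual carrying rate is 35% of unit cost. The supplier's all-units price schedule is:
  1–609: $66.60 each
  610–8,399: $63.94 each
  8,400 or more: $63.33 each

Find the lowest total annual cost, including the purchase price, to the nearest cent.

Holding cost per unit per year at price C is H = 0.35·C.
For each price level, check whether its EOQ is feasible; otherwise the best quantity at that price is the breakpoint.
EOQ at $66.60 = 478.1 (feasible in tier 1): TC = 31,080×$66.60 + (31,080/478.1)×85.7 + (478.1/2)×0.35×$66.60 = $2,081,071.38.
EOQ at $63.94 = 487.9 < 610, so use break Q=610: TC = 31,080×$63.94 + (31,080/610.0)×85.7 + (610.0/2)×0.35×$63.94 = $1,998,447.28.
EOQ at $63.33 = 490.2 < 8400, so use break Q=8400: TC = 31,080×$63.33 + (31,080/8400.0)×85.7 + (8400.0/2)×0.35×$63.33 = $2,061,708.59.
Lowest total cost among the candidates is at Q = 610.0.

TC* ≈ $1,998,447.28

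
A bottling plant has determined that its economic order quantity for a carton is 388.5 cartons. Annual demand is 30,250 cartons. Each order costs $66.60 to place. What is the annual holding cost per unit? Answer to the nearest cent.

H ≈ $26.70

Invert the EOQ relation Q*² = 2DS/H.
From Q* = √(2DS/H): H = 2DS / Q*² = 2 × 30,250 × 66.6 / 388.5² = 26.6961.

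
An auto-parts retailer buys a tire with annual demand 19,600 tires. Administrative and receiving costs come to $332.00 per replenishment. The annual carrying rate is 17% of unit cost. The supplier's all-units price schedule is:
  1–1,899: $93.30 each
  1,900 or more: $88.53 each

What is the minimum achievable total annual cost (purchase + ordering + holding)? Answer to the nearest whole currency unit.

TC* ≈ $1,752,910

Holding cost per unit per year at price C is H = 0.17·C.
Candidates are each tier's EOQ (if it falls in that tier) and each price-break quantity.
EOQ at $93.30 = 905.8 (feasible in tier 1): TC = 19,600×$93.30 + (19,600/905.8)×332 + (905.8/2)×0.17×$93.30 = $1,843,047.37.
EOQ at $88.53 = 929.9 < 1900, so use break Q=1900: TC = 19,600×$88.53 + (19,600/1900.0)×332 + (1900.0/2)×0.17×$88.53 = $1,752,910.44.
Lowest total cost among the candidates is at Q = 1900.0.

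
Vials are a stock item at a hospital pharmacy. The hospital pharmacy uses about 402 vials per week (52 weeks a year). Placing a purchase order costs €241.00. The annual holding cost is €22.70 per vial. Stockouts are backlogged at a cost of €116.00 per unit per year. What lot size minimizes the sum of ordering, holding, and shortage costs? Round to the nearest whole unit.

Q* ≈ 729 vials

Annual demand D = 402 × 52 = 20,904.
With planned backorders, Q* = √(2DS/H) · √((H+B)/B).
√(2DS/H) = √(2 × 20,904 × 241 / 22.7) = 666.232.
√((H+B)/B) = √((22.7+116)/116) = 1.0935.
Q* ≈ 728.508.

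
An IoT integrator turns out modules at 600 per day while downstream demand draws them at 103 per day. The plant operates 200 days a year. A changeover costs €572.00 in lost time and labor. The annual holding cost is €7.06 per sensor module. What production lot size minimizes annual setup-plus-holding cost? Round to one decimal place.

Annual demand D = 103 × 200 = 20,600.
Production build-up factor (1 − d/p) = 1 − 103/600 = 0.8283.
Q* = √(2DS / (H(1 − d/p))) = √(2 × 20,600 × 572 / (7.06 × 0.8283)).
= √(23,566,400 / 5.848) ≈ 2007.436.

Q* ≈ 2,007.4 modules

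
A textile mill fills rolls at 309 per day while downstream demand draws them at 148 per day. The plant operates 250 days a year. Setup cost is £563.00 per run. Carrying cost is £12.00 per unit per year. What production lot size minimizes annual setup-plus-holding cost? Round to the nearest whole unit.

Annual demand D = 148 × 250 = 37,000.
Production build-up factor (1 − d/p) = 1 − 148/309 = 0.5210.
Q* = √(2DS / (H(1 − d/p))) = √(2 × 37,000 × 563 / (12 × 0.5210)).
= √(41,662,000 / 6.2524) ≈ 2581.343.

Q* ≈ 2,581 rolls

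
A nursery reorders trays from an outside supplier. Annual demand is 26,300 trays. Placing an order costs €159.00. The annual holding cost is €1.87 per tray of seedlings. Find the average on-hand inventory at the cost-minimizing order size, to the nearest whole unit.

EOQ = √(2DS/H) = √(2 × 26,300 × 159 / 1.87) ≈ 2114.81.
Average inventory = Q*/2 ≈ 2114.81 / 2 = 1057.403.

Average inventory ≈ 1,057 trays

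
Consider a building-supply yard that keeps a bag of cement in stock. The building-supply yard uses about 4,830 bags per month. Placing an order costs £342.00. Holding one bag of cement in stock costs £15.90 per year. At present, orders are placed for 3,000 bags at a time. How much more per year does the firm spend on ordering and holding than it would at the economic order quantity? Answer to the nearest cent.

Extra cost ≈ £5,350.67 per year

Annual demand D = 4,830 × 12 = 57,960.
EOQ = √(2DS/H) = √(2 × 57,960 × 342 / 15.9) ≈ 1579.04.
Cost at Q* = (D/Q*)S + (Q*/2)H = √(2DSH) ≈ £25,106.77.
Cost at Q = 3,000: (57,960/3,000)×342 + (3,000/2)×15.9 = £6,607.44 + £23,850.00 = £30,457.44.
Excess = £30,457.44 − £25,106.77 = £5,350.67.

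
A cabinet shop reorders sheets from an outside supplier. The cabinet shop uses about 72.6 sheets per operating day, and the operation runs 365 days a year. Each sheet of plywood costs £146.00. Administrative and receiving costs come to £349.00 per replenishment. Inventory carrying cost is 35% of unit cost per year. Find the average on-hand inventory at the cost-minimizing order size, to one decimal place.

Average inventory ≈ 300.8 sheets

Annual demand D = 72.6 × 365 = 26,499.
Holding cost H = 0.35 × £146.00 = £51.1000 per unit per year.
The optimal lot size = √(2DS/H) = √(2 × 26,499 × 349 / 51.1) ≈ 601.63.
Average inventory = Q*/2 ≈ 601.63 / 2 = 300.817.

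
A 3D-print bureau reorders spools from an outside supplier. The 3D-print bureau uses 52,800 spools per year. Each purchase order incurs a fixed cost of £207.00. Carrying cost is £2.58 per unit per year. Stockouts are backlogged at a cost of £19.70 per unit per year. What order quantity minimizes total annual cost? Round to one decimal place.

Q* ≈ 3,095.5 spools

With planned backorders, Q* = √(2DS/H) · √((H+B)/B).
√(2DS/H) = √(2 × 52,800 × 207 / 2.58) = 2910.766.
√((H+B)/B) = √((2.58+19.7)/19.7) = 1.0635.
Q* ≈ 3095.507.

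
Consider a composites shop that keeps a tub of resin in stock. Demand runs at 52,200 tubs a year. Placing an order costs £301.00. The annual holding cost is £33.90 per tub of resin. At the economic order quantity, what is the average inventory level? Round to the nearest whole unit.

The optimal lot size = √(2DS/H) = √(2 × 52,200 × 301 / 33.9) ≈ 962.79.
Average inventory = Q*/2 ≈ 962.79 / 2 = 481.397.

Average inventory ≈ 481 tubs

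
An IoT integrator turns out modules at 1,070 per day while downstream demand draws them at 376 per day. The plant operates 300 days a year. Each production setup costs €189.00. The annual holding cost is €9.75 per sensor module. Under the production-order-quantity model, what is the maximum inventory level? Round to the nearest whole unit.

Annual demand D = 376 × 300 = 112,800.
Production build-up factor (1 − d/p) = 1 − 376/1,070 = 0.6486.
Q* = √(2DS / (H(1 − d/p))) = √(2 × 112,800 × 189 / (9.75 × 0.6486)).
= √(42,638,400 / 6.3238) ≈ 2596.631.
Maximum inventory = Q*(1 − d/p) = 2596.631 × 0.6486 ≈ 1684.170.

I_max ≈ 1,684 modules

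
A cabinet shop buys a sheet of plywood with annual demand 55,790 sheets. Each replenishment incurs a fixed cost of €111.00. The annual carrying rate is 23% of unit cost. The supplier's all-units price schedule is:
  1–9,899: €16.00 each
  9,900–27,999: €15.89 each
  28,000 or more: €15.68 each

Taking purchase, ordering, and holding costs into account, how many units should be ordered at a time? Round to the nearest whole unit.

Q* ≈ 1,835 sheets

Holding cost per unit per year at price C is H = 0.23·C.
For each price level, check whether its EOQ is feasible; otherwise the best quantity at that price is the breakpoint.
EOQ at €16.00 = 1834.6 (feasible in tier 1): TC = 55,790×€16.00 + (55,790/1834.6)×111 + (1834.6/2)×0.23×€16.00 = €899,391.16.
EOQ at €15.89 = 1840.9 < 9900, so use break Q=9900: TC = 55,790×€15.89 + (55,790/9900.0)×111 + (9900.0/2)×0.23×€15.89 = €905,219.39.
EOQ at €15.68 = 1853.2 < 28000, so use break Q=28000: TC = 55,790×€15.68 + (55,790/28000.0)×111 + (28000.0/2)×0.23×€15.68 = €925,497.97.
Lowest total cost is €899,391.16 at Q = 1834.6.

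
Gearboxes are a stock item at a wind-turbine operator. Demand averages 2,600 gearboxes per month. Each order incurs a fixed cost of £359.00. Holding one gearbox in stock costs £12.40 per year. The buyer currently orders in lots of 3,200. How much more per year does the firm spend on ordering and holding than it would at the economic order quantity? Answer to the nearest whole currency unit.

Annual demand D = 2,600 × 12 = 31,200.
EOQ = √(2DS/H) = √(2 × 31,200 × 359 / 12.4) ≈ 1344.09.
Cost at Q* = (D/Q*)S + (Q*/2)H = √(2DSH) ≈ £16,666.73.
Cost at Q = 3,200: (31,200/3,200)×359 + (3,200/2)×12.4 = £3,500.25 + £19,840.00 = £23,340.25.
Excess = £23,340.25 − £16,666.73 = £6,673.52.

Extra cost ≈ £6,674 per year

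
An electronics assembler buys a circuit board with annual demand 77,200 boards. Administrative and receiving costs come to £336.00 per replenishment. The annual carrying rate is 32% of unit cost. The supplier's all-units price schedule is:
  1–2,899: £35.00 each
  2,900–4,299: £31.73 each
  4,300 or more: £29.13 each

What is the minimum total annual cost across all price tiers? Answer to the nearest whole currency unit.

Holding cost per unit per year at price C is H = 0.32·C.
Evaluate total cost at each tier's feasible EOQ or, if the EOQ is below the tier, at the tier's minimum quantity.
EOQ at £35.00 = 2152.2 (feasible in tier 1): TC = 77,200×£35.00 + (77,200/2152.2)×336 + (2152.2/2)×0.32×£35.00 = £2,726,104.73.
EOQ at £31.73 = 2260.4 < 2900, so use break Q=2900: TC = 77,200×£31.73 + (77,200/2900.0)×336 + (2900.0/2)×0.32×£31.73 = £2,473,223.27.
EOQ at £29.13 = 2359.1 < 4300, so use break Q=4300: TC = 77,200×£29.13 + (77,200/4300.0)×336 + (4300.0/2)×0.32×£29.13 = £2,274,909.81.
Lowest total cost among the candidates is at Q = 4300.0.

TC* ≈ £2,274,910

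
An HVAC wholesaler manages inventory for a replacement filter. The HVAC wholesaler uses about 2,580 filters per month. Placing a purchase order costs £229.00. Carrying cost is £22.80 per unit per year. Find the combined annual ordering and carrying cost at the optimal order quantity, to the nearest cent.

Annual demand D = 2,580 × 12 = 30,960.
Q* = √(2DS/H) = √(2 × 30,960 × 229 / 22.8) ≈ 788.62.
At Q*, ordering cost (D/Q*)S equals holding cost (Q*/2)H, each = √(DSH/2).
Minimum total = √(2DSH) = √(2 × 30,960 × 229 × 22.8) ≈ 17980.453.

TC* ≈ £17,980.45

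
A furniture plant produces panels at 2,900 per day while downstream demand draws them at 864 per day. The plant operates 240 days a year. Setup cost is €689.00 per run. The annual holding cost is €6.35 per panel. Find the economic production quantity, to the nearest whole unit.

Annual demand D = 864 × 240 = 207,360.
Production build-up factor (1 − d/p) = 1 − 864/2,900 = 0.7021.
Q* = √(2DS / (H(1 − d/p))) = √(2 × 207,360 × 689 / (6.35 × 0.7021)).
= √(285,742,080 / 4.4581) ≈ 8005.903.

Q* ≈ 8,006 panels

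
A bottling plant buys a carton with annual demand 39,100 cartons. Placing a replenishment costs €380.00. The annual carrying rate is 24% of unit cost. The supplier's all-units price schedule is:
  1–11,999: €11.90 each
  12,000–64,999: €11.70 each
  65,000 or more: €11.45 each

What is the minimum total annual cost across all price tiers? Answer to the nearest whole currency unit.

TC* ≈ €474,502

Holding cost per unit per year at price C is H = 0.24·C.
Evaluate total cost at each tier's feasible EOQ or, if the EOQ is below the tier, at the tier's minimum quantity.
EOQ at €11.90 = 3225.6 (feasible in tier 1): TC = 39,100×€11.90 + (39,100/3225.6)×380 + (3225.6/2)×0.24×€11.90 = €474,502.43.
EOQ at €11.70 = 3253.1 < 12000, so use break Q=12000: TC = 39,100×€11.70 + (39,100/12000.0)×380 + (12000.0/2)×0.24×€11.70 = €475,556.17.
EOQ at €11.45 = 3288.4 < 65000, so use break Q=65000: TC = 39,100×€11.45 + (39,100/65000.0)×380 + (65000.0/2)×0.24×€11.45 = €537,233.58.
Lowest total cost among the candidates is at Q = 3225.6.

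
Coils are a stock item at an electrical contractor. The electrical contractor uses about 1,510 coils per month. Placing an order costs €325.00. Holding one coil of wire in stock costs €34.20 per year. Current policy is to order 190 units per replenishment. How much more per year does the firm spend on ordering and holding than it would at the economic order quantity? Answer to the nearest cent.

Annual demand D = 1,510 × 12 = 18,120.
EOQ = √(2DS/H) = √(2 × 18,120 × 325 / 34.2) ≈ 586.84.
Cost at Q* = (D/Q*)S + (Q*/2)H = √(2DSH) ≈ €20,070.07.
Cost at Q = 190: (18,120/190)×325 + (190/2)×34.2 = €30,994.74 + €3,249.00 = €34,243.74.
Excess = €34,243.74 − €20,070.07 = €14,173.67.

Extra cost ≈ €14,173.67 per year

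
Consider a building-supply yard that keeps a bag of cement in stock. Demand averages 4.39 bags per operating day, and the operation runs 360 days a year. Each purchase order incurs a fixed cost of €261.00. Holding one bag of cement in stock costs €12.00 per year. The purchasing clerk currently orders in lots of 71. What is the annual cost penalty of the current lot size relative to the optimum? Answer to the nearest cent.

Extra cost ≈ €3,089.27 per year

Annual demand D = 4.39 × 360 = 1,580.4.
EOQ = √(2DS/H) = √(2 × 1,580.4 × 261 / 12) ≈ 262.20.
Cost at Q* = (D/Q*)S + (Q*/2)H = √(2DSH) ≈ €3,146.37.
Cost at Q = 71: (1,580.4/71)×261 + (71/2)×12 = €5,809.64 + €426.00 = €6,235.64.
Excess = €6,235.64 − €3,146.37 = €3,089.27.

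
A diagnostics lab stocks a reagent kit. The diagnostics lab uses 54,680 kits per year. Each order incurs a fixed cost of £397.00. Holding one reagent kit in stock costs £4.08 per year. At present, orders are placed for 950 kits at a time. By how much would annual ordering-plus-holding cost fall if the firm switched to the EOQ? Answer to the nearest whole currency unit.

EOQ = √(2DS/H) = √(2 × 54,680 × 397 / 4.08) ≈ 3262.08.
Cost at Q* = (D/Q*)S + (Q*/2)H = √(2DSH) ≈ £13,309.28.
Cost at Q = 950: (54,680/950)×397 + (950/2)×4.08 = £22,850.48 + £1,938.00 = £24,788.48.
Excess = £24,788.48 − £13,309.28 = £11,479.20.

Extra cost ≈ £11,479 per year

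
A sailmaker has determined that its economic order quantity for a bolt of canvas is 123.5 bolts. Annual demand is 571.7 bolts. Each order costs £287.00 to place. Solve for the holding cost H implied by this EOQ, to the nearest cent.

Invert the EOQ relation Q*² = 2DS/H.
From Q* = √(2DS/H): H = 2DS / Q*² = 2 × 571.7 × 287 / 123.5² = 21.5152.

H ≈ £21.52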